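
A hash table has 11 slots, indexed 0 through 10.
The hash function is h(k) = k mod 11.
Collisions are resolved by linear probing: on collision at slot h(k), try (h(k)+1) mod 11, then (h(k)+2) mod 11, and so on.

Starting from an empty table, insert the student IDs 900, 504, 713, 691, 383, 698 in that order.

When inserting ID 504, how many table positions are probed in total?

900: h=9 → slot 9
504: h=9, probe 9,10 → slot 10
713: h=9, probe 9,10,0 → slot 0
691: h=9, probe 9,10,0,1 → slot 1
383: h=9, probe 9,10,0,1,2 → slot 2
698: h=5 → slot 5
Table: [713, 691, 383, -, -, 698, -, -, -, 900, 504]

2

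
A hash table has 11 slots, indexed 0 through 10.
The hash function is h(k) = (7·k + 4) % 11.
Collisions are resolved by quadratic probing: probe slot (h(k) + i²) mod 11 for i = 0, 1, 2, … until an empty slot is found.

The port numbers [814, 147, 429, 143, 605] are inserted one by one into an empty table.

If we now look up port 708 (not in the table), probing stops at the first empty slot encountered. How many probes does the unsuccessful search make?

Insert 814: h=4, slot 4 empty → index 4.
Insert 147: h=10, slot 10 empty → index 10.
Insert 429: h=4, slot 4 occupied → index 5.
Insert 143: h=4, slots 4,5 occupied → index 8.
Insert 605: h=4, slots 4,5,8 occupied → index 2.
Table: [_, _, 605, _, 814, 429, _, _, 143, _, 147]
Lookup 708: h=10, probe 10,0 → slot 0 empty, not found.

2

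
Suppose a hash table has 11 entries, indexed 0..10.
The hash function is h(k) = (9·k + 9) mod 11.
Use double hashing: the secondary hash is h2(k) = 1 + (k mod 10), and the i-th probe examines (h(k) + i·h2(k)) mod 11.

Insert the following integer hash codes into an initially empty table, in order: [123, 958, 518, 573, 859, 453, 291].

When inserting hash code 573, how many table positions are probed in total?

Insert 123: h=5, slot 5 empty -> index 5.
Insert 958: h=7, slot 7 empty -> index 7.
Insert 518: h=7, h2=9, slots 7,5 occupied -> index 3.
Insert 573: h=7, h2=4, slot 7 occupied -> index 0.
Insert 859: h=7, h2=10, slot 7 occupied -> index 6.
Insert 453: h=5, h2=4, slot 5 occupied -> index 9.
Insert 291: h=10, slot 10 empty -> index 10.
Table: [573, —, —, 518, —, 123, 859, 958, —, 453, 291]

2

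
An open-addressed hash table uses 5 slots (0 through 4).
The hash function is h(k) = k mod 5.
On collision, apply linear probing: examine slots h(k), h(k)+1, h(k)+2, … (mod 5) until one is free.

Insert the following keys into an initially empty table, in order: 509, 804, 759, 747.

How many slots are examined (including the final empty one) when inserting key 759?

3

509 hashes to 4; slot 4 is free → place at 4.
804 hashes to 4; 4 taken → place at 0.
759 hashes to 4; 4,0 taken → place at 1.
747 hashes to 2; slot 2 is free → place at 2.
Table: [804, 759, 747, _, 509]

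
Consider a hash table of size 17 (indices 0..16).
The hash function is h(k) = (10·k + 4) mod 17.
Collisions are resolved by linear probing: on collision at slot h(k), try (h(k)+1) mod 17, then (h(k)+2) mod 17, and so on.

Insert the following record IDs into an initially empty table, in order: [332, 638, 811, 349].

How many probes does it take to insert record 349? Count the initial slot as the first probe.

3

332 hashes to 9; slot 9 is free => place at 9.
638 hashes to 9; 9 taken => place at 10.
811 hashes to 5; slot 5 is free => place at 5.
349 hashes to 9; 9,10 taken => place at 11.
Table: [-, -, -, -, -, 811, -, -, -, 332, 638, 349, -, -, -, -, -]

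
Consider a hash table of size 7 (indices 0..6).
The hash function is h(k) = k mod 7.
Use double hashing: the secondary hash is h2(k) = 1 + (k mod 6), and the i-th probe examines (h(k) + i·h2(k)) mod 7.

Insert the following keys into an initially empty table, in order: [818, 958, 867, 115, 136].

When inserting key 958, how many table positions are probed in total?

818: h=6 => slot 6
958: h=6, h2=5, probe 6,4 => slot 4
867: h=6, h2=4, probe 6,3 => slot 3
115: h=3, h2=2, probe 3,5 => slot 5
136: h=3, h2=5, probe 3,1 => slot 1
Table: [-, 136, -, 867, 958, 115, 818]

2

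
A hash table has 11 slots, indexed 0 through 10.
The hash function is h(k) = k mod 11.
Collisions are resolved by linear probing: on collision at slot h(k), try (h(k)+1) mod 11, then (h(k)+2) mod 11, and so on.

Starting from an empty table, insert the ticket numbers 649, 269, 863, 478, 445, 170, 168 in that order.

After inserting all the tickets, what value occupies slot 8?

445

649 hashes to 0; slot 0 is free -> place at 0.
269 hashes to 5; slot 5 is free -> place at 5.
863 hashes to 5; 5 taken -> place at 6.
478 hashes to 5; 5,6 taken -> place at 7.
445 hashes to 5; 5,6,7 taken -> place at 8.
170 hashes to 5; 5,6,7,8 taken -> place at 9.
168 hashes to 3; slot 3 is free -> place at 3.
Table: [649, _, _, 168, _, 269, 863, 478, 445, 170, _]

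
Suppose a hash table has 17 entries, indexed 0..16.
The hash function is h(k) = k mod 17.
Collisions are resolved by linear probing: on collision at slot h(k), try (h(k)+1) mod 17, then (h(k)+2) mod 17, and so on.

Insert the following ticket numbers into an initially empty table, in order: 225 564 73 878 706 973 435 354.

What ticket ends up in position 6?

973

225 hashes to 4; slot 4 is free -> place at 4.
564 hashes to 3; slot 3 is free -> place at 3.
73 hashes to 5; slot 5 is free -> place at 5.
878 hashes to 11; slot 11 is free -> place at 11.
706 hashes to 9; slot 9 is free -> place at 9.
973 hashes to 4; 4,5 taken -> place at 6.
435 hashes to 10; slot 10 is free -> place at 10.
354 hashes to 14; slot 14 is free -> place at 14.
Table: [-, -, -, 564, 225, 73, 973, -, -, 706, 435, 878, -, -, 354, -, -]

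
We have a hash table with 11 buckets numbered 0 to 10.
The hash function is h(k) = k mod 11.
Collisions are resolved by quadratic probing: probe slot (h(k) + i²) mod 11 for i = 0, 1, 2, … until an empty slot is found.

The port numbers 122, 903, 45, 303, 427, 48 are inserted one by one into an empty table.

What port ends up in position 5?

Insert 122: h=1, slot 1 empty → index 1.
Insert 903: h=1, slot 1 occupied → index 2.
Insert 45: h=1, slots 1,2 occupied → index 5.
Insert 303: h=6, slot 6 empty → index 6.
Insert 427: h=9, slot 9 empty → index 9.
Insert 48: h=4, slot 4 empty → index 4.
Table: [∅, 122, 903, ∅, 48, 45, 303, ∅, ∅, 427, ∅]

45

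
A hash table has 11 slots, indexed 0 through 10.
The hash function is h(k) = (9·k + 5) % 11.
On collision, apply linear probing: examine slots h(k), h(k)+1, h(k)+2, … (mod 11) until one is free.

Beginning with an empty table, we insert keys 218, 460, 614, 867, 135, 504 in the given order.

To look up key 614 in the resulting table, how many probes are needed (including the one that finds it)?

218: h=9 => slot 9
460: h=9, probe 9,10 => slot 10
614: h=9, probe 9,10,0 => slot 0
867: h=9, probe 9,10,0,1 => slot 1
135: h=10, probe 10,0,1,2 => slot 2
504: h=9, probe 9,10,0,1,2,3 => slot 3
Table: [614, 867, 135, 504, ∅, ∅, ∅, ∅, ∅, 218, 460]
Lookup 614: h=9, probe 9,10,0 → found at 0.

3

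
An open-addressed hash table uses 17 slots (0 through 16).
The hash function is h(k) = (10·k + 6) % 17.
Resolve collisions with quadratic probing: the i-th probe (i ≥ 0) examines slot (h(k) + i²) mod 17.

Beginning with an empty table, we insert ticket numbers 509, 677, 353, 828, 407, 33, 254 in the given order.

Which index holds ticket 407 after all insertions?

509 hashes to 13; slot 13 is free → place at 13.
677 hashes to 10; slot 10 is free → place at 10.
353 hashes to 0; slot 0 is free → place at 0.
828 hashes to 7; slot 7 is free → place at 7.
407 hashes to 13; 13 taken → place at 14.
33 hashes to 13; 13,14,0 taken → place at 5.
254 hashes to 13; 13,14,0,5 taken → place at 12.
Table: [353, ∅, ∅, ∅, ∅, 33, ∅, 828, ∅, ∅, 677, ∅, 254, 509, 407, ∅, ∅]

14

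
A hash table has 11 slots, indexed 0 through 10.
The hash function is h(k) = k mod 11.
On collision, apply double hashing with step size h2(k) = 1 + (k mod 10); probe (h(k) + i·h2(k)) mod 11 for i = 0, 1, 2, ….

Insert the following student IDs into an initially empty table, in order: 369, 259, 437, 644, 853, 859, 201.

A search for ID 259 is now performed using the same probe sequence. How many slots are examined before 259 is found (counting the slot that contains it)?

Insert 369: h=6, slot 6 empty -> index 6.
Insert 259: h=6, h2=10, slot 6 occupied -> index 5.
Insert 437: h=8, slot 8 empty -> index 8.
Insert 644: h=6, h2=5, slot 6 occupied -> index 0.
Insert 853: h=6, h2=4, slot 6 occupied -> index 10.
Insert 859: h=1, slot 1 empty -> index 1.
Insert 201: h=3, slot 3 empty -> index 3.
Table: [644, 859, -, 201, -, 259, 369, -, 437, -, 853]
Lookup 259: h=6, h2=10, probe 6,5 → found at 5.

2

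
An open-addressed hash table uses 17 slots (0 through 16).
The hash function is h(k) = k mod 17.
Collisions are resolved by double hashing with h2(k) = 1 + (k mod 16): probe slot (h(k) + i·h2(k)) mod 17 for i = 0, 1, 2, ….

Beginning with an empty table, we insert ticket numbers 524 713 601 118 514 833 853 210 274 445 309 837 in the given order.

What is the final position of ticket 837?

Insert 524: h=14, slot 14 empty -> index 14.
Insert 713: h=16, slot 16 empty -> index 16.
Insert 601: h=6, slot 6 empty -> index 6.
Insert 118: h=16, h2=7, slots 16,6 occupied -> index 13.
Insert 514: h=4, slot 4 empty -> index 4.
Insert 833: h=0, slot 0 empty -> index 0.
Insert 853: h=3, slot 3 empty -> index 3.
Insert 210: h=6, h2=3, slot 6 occupied -> index 9.
Insert 274: h=2, slot 2 empty -> index 2.
Insert 445: h=3, h2=14, slots 3,0,14 occupied -> index 11.
Insert 309: h=3, h2=6, slots 3,9 occupied -> index 15.
Insert 837: h=4, h2=6, slot 4 occupied -> index 10.
Table: [833, _, 274, 853, 514, _, 601, _, _, 210, 837, 445, _, 118, 524, 309, 713]

10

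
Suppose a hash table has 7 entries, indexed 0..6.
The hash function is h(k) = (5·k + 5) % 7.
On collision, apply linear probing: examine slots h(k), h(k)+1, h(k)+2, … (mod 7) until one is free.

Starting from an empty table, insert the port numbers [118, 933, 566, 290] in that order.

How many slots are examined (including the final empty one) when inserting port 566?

3

118: h=0 -> slot 0
933: h=1 -> slot 1
566: h=0, probe 0,1,2 -> slot 2
290: h=6 -> slot 6
Table: [118, 933, 566, -, -, -, 290]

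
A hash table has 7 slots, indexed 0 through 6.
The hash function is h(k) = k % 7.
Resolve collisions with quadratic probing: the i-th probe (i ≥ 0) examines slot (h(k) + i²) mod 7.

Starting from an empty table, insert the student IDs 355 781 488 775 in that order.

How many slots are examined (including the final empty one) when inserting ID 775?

3

Insert 355: h=5, slot 5 empty → index 5.
Insert 781: h=4, slot 4 empty → index 4.
Insert 488: h=5, slot 5 occupied → index 6.
Insert 775: h=5, slots 5,6 occupied → index 2.
Table: [_, _, 775, _, 781, 355, 488]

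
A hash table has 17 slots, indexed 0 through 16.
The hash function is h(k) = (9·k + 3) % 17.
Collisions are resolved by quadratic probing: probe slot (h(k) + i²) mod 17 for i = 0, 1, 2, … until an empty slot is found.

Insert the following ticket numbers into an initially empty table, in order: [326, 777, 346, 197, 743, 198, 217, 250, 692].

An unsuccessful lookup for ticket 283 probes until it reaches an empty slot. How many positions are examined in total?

326 hashes to 13; slot 13 is free → place at 13.
777 hashes to 9; slot 9 is free → place at 9.
346 hashes to 6; slot 6 is free → place at 6.
197 hashes to 8; slot 8 is free → place at 8.
743 hashes to 9; 9 taken → place at 10.
198 hashes to 0; slot 0 is free → place at 0.
217 hashes to 1; slot 1 is free → place at 1.
250 hashes to 9; 9,10,13,1,8,0 taken → place at 11.
692 hashes to 9; 9,10,13,1,8,0,11 taken → place at 7.
Table: [198, 217, ., ., ., ., 346, 692, 197, 777, 743, 250, ., 326, ., ., .]
Lookup 283: h=0, probe 0,1,4 → slot 4 empty, not found.

3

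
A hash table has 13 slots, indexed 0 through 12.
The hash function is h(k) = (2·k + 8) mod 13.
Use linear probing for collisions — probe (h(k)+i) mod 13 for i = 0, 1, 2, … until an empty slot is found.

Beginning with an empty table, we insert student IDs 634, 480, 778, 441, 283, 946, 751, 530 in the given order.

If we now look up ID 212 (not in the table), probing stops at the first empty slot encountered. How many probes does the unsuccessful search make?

8

634 hashes to 2; slot 2 is free -> place at 2.
480 hashes to 6; slot 6 is free -> place at 6.
778 hashes to 4; slot 4 is free -> place at 4.
441 hashes to 6; 6 taken -> place at 7.
283 hashes to 2; 2 taken -> place at 3.
946 hashes to 2; 2,3,4 taken -> place at 5.
751 hashes to 2; 2,3,4,5,6,7 taken -> place at 8.
530 hashes to 2; 2,3,4,5,6,7,8 taken -> place at 9.
Table: [_, _, 634, 283, 778, 946, 480, 441, 751, 530, _, _, _]
Lookup 212: h=3, probe 3,4,5,6,7,8,9,10 → slot 10 empty, not found.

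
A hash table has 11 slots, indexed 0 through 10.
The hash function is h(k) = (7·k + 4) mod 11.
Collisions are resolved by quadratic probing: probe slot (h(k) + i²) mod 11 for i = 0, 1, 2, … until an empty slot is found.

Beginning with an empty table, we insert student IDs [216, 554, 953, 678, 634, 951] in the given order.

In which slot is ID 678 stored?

7

216: h=9 => slot 9
554: h=10 => slot 10
953: h=9, probe 9,10,2 => slot 2
678: h=9, probe 9,10,2,7 => slot 7
634: h=9, probe 9,10,2,7,3 => slot 3
951: h=6 => slot 6
Table: [∅, ∅, 953, 634, ∅, ∅, 951, 678, ∅, 216, 554]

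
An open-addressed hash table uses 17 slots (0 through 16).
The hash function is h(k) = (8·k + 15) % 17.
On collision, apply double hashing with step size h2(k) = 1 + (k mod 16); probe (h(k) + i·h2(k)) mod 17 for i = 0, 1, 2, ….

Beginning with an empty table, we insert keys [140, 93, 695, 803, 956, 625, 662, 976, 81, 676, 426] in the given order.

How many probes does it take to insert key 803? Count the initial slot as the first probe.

Insert 140: h=13, slot 13 empty → index 13.
Insert 93: h=11, slot 11 empty → index 11.
Insert 695: h=16, slot 16 empty → index 16.
Insert 803: h=13, h2=4, slot 13 occupied → index 0.
Insert 956: h=13, h2=13, slot 13 occupied → index 9.
Insert 625: h=0, h2=2, slot 0 occupied → index 2.
Insert 662: h=7, slot 7 empty → index 7.
Insert 976: h=3, slot 3 empty → index 3.
Insert 81: h=0, h2=2, slots 0,2 occupied → index 4.
Insert 676: h=0, h2=5, slot 0 occupied → index 5.
Insert 426: h=6, slot 6 empty → index 6.
Table: [803, -, 625, 976, 81, 676, 426, 662, -, 956, -, 93, -, 140, -, -, 695]

2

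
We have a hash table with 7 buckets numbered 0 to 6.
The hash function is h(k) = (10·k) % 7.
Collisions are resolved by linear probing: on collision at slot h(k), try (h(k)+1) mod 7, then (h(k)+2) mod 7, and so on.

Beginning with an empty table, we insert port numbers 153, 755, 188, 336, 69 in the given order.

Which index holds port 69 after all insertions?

153 hashes to 4; slot 4 is free => place at 4.
755 hashes to 4; 4 taken => place at 5.
188 hashes to 4; 4,5 taken => place at 6.
336 hashes to 0; slot 0 is free => place at 0.
69 hashes to 4; 4,5,6,0 taken => place at 1.
Table: [336, 69, ∅, ∅, 153, 755, 188]

1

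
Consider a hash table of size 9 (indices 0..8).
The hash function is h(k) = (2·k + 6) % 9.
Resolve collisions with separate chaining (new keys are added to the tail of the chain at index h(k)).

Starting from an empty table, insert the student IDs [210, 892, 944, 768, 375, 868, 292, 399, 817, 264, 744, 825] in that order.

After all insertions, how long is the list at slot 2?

1

Insert 210: h=3, bucket 3 empty → new chain.
Insert 892: h=8, bucket 8 empty → new chain.
Insert 944: h=4, bucket 4 empty → new chain.
Insert 768: h=3, bucket 3 nonempty → append to chain.
Insert 375: h=0, bucket 0 empty → new chain.
Insert 868: h=5, bucket 5 empty → new chain.
Insert 292: h=5, bucket 5 nonempty → append to chain.
Insert 399: h=3, bucket 3 nonempty → append to chain.
Insert 817: h=2, bucket 2 empty → new chain.
Insert 264: h=3, bucket 3 nonempty → append to chain.
Insert 744: h=0, bucket 0 nonempty → append to chain.
Insert 825: h=0, bucket 0 nonempty → append to chain.
Final buckets:
0: 375 -> 744 -> 825
1: -
2: 817
3: 210 -> 768 -> 399 -> 264
4: 944
5: 868 -> 292
6: -
7: -
8: 892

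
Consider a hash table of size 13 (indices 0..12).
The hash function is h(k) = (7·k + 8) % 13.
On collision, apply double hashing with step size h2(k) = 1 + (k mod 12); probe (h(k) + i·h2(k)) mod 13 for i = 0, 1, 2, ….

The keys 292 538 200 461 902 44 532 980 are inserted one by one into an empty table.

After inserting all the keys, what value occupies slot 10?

292: h=11 → slot 11
538: h=4 → slot 4
200: h=4, h2=9, probe 4,0 → slot 0
461: h=11, h2=6, probe 11,4,10 → slot 10
902: h=4, h2=3, probe 4,7 → slot 7
44: h=4, h2=9, probe 4,0,9 → slot 9
532: h=1 → slot 1
980: h=4, h2=9, probe 4,0,9,5 → slot 5
Table: [200, 532, -, -, 538, 980, -, 902, -, 44, 461, 292, -]

461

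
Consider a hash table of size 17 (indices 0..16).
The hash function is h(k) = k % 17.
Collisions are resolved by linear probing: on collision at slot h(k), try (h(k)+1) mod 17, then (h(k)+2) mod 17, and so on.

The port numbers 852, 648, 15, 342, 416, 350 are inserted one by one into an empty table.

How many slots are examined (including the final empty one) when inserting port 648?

852: h=2 → slot 2
648: h=2, probe 2,3 → slot 3
15: h=15 → slot 15
342: h=2, probe 2,3,4 → slot 4
416: h=8 → slot 8
350: h=10 → slot 10
Table: [-, -, 852, 648, 342, -, -, -, 416, -, 350, -, -, -, -, 15, -]

2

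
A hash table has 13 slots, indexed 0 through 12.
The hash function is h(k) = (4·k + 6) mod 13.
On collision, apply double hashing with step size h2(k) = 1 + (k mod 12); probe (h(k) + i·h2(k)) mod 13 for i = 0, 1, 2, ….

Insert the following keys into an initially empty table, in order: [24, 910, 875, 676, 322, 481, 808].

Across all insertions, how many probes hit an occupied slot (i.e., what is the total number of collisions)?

24: h=11 => slot 11
910: h=6 => slot 6
875: h=9 => slot 9
676: h=6, h2=5, probe 6,11,3 => slot 3
322: h=7 => slot 7
481: h=6, h2=2, probe 6,8 => slot 8
808: h=1 => slot 1
Table: [., 808, ., 676, ., ., 910, 322, 481, 875, ., 24, .]

3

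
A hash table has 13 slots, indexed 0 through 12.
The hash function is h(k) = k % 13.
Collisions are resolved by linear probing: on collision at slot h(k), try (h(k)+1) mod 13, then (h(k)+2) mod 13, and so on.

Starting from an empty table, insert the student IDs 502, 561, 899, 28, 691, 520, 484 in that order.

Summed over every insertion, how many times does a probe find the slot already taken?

502: h=8 → slot 8
561: h=2 → slot 2
899: h=2, probe 2,3 → slot 3
28: h=2, probe 2,3,4 → slot 4
691: h=2, probe 2,3,4,5 → slot 5
520: h=0 → slot 0
484: h=3, probe 3,4,5,6 → slot 6
Table: [520, ., 561, 899, 28, 691, 484, ., 502, ., ., ., .]

9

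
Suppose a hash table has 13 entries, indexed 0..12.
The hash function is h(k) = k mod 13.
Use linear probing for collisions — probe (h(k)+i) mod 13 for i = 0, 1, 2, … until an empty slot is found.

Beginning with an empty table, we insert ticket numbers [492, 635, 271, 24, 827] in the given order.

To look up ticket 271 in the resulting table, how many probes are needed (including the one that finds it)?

3

492: h=11 → slot 11
635: h=11, probe 11,12 → slot 12
271: h=11, probe 11,12,0 → slot 0
24: h=11, probe 11,12,0,1 → slot 1
827: h=8 → slot 8
Table: [271, 24, _, _, _, _, _, _, 827, _, _, 492, 635]
Lookup 271: h=11, probe 11,12,0 → found at 0.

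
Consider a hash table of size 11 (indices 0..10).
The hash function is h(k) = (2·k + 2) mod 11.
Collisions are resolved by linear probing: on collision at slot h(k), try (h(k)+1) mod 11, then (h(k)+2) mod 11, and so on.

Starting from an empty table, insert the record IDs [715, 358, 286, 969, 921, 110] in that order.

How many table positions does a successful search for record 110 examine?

5

715 hashes to 2; slot 2 is free → place at 2.
358 hashes to 3; slot 3 is free → place at 3.
286 hashes to 2; 2,3 taken → place at 4.
969 hashes to 4; 4 taken → place at 5.
921 hashes to 7; slot 7 is free → place at 7.
110 hashes to 2; 2,3,4,5 taken → place at 6.
Table: [∅, ∅, 715, 358, 286, 969, 110, 921, ∅, ∅, ∅]
Lookup 110: h=2, probe 2,3,4,5,6 → found at 6.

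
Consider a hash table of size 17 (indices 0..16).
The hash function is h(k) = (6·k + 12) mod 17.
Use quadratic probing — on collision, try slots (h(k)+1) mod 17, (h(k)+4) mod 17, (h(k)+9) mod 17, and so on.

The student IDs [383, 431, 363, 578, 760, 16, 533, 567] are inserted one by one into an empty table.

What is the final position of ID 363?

383 hashes to 15; slot 15 is free => place at 15.
431 hashes to 14; slot 14 is free => place at 14.
363 hashes to 14; 14,15 taken => place at 1.
578 hashes to 12; slot 12 is free => place at 12.
760 hashes to 16; slot 16 is free => place at 16.
16 hashes to 6; slot 6 is free => place at 6.
533 hashes to 14; 14,15,1,6 taken => place at 13.
567 hashes to 14; 14,15,1,6,13 taken => place at 5.
Table: [—, 363, —, —, —, 567, 16, —, —, —, —, —, 578, 533, 431, 383, 760]

1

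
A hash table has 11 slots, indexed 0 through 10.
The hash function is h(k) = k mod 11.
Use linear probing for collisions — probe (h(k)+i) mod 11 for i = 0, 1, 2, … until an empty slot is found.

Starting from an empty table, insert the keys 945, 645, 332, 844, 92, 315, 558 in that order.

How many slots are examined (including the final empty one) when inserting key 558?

4

945 hashes to 10; slot 10 is free -> place at 10.
645 hashes to 7; slot 7 is free -> place at 7.
332 hashes to 2; slot 2 is free -> place at 2.
844 hashes to 8; slot 8 is free -> place at 8.
92 hashes to 4; slot 4 is free -> place at 4.
315 hashes to 7; 7,8 taken -> place at 9.
558 hashes to 8; 8,9,10 taken -> place at 0.
Table: [558, -, 332, -, 92, -, -, 645, 844, 315, 945]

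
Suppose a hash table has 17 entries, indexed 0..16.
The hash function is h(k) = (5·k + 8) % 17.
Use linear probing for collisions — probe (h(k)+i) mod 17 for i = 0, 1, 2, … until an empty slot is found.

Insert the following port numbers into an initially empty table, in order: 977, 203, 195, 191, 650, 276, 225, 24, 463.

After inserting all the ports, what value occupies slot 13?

977 hashes to 14; slot 14 is free → place at 14.
203 hashes to 3; slot 3 is free → place at 3.
195 hashes to 14; 14 taken → place at 15.
191 hashes to 11; slot 11 is free → place at 11.
650 hashes to 11; 11 taken → place at 12.
276 hashes to 11; 11,12 taken → place at 13.
225 hashes to 11; 11,12,13,14,15 taken → place at 16.
24 hashes to 9; slot 9 is free → place at 9.
463 hashes to 11; 11,12,13,14,15,16 taken → place at 0.
Table: [463, —, —, 203, —, —, —, —, —, 24, —, 191, 650, 276, 977, 195, 225]

276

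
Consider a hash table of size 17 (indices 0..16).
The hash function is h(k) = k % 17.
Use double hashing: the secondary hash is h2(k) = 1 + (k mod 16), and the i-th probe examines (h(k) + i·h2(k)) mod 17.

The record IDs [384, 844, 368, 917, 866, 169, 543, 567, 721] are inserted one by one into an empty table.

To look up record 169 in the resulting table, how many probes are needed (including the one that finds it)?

2

384: h=10 -> slot 10
844: h=11 -> slot 11
368: h=11, h2=1, probe 11,12 -> slot 12
917: h=16 -> slot 16
866: h=16, h2=3, probe 16,2 -> slot 2
169: h=16, h2=10, probe 16,9 -> slot 9
543: h=16, h2=16, probe 16,15 -> slot 15
567: h=6 -> slot 6
721: h=7 -> slot 7
Table: [., ., 866, ., ., ., 567, 721, ., 169, 384, 844, 368, ., ., 543, 917]
Lookup 169: h=16, h2=10, probe 16,9 → found at 9.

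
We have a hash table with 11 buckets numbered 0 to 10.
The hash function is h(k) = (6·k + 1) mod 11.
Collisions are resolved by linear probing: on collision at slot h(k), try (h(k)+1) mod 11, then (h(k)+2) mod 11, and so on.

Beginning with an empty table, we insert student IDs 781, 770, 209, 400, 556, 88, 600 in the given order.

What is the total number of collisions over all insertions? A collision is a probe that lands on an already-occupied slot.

781 hashes to 1; slot 1 is free => place at 1.
770 hashes to 1; 1 taken => place at 2.
209 hashes to 1; 1,2 taken => place at 3.
400 hashes to 3; 3 taken => place at 4.
556 hashes to 4; 4 taken => place at 5.
88 hashes to 1; 1,2,3,4,5 taken => place at 6.
600 hashes to 4; 4,5,6 taken => place at 7.
Table: [_, 781, 770, 209, 400, 556, 88, 600, _, _, _]

13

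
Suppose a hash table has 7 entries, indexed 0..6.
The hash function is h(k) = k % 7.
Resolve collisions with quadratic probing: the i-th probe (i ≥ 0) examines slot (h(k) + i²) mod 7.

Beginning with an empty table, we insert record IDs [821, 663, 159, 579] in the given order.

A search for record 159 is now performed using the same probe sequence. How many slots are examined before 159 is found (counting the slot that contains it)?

821 hashes to 2; slot 2 is free => place at 2.
663 hashes to 5; slot 5 is free => place at 5.
159 hashes to 5; 5 taken => place at 6.
579 hashes to 5; 5,6,2 taken => place at 0.
Table: [579, ∅, 821, ∅, ∅, 663, 159]
Lookup 159: h=5, probe 5,6 → found at 6.

2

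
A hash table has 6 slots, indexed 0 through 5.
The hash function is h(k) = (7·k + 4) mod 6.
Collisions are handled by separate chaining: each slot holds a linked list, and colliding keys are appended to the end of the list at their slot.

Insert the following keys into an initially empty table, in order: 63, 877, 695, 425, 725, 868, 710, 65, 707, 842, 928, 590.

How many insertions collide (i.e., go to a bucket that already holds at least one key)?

63 → bucket 1
877 → bucket 5
695 → bucket 3
425 → bucket 3 (collision)
725 → bucket 3 (collision)
868 → bucket 2
710 → bucket 0
65 → bucket 3 (collision)
707 → bucket 3 (collision)
842 → bucket 0 (collision)
928 → bucket 2 (collision)
590 → bucket 0 (collision)
Final buckets:
0: 710 -> 842 -> 590
1: 63
2: 868 -> 928
3: 695 -> 425 -> 725 -> 65 -> 707
4: _
5: 877

7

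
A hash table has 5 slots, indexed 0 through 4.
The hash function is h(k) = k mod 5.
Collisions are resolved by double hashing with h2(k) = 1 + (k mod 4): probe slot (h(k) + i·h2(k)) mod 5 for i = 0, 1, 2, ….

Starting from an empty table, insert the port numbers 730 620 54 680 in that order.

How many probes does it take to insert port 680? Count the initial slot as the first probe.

3

730: h=0 -> slot 0
620: h=0, h2=1, probe 0,1 -> slot 1
54: h=4 -> slot 4
680: h=0, h2=1, probe 0,1,2 -> slot 2
Table: [730, 620, 680, —, 54]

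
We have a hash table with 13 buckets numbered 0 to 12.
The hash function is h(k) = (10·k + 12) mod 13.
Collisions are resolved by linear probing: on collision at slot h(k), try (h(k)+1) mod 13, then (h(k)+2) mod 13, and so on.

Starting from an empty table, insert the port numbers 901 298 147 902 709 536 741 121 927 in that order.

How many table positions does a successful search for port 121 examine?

6

901: h=0 => slot 0
298: h=2 => slot 2
147: h=0, probe 0,1 => slot 1
902: h=10 => slot 10
709: h=4 => slot 4
536: h=3 => slot 3
741: h=12 => slot 12
121: h=0, probe 0,1,2,3,4,5 => slot 5
927: h=0, probe 0,1,2,3,4,5,6 => slot 6
Table: [901, 147, 298, 536, 709, 121, 927, ., ., ., 902, ., 741]
Lookup 121: h=0, probe 0,1,2,3,4,5 → found at 5.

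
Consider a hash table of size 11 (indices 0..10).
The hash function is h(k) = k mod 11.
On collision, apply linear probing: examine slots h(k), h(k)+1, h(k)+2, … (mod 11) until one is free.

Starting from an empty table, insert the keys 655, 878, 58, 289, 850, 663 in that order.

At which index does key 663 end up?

7

Insert 655: h=6, slot 6 empty => index 6.
Insert 878: h=9, slot 9 empty => index 9.
Insert 58: h=3, slot 3 empty => index 3.
Insert 289: h=3, slot 3 occupied => index 4.
Insert 850: h=3, slots 3,4 occupied => index 5.
Insert 663: h=3, slots 3,4,5,6 occupied => index 7.
Table: [_, _, _, 58, 289, 850, 655, 663, _, 878, _]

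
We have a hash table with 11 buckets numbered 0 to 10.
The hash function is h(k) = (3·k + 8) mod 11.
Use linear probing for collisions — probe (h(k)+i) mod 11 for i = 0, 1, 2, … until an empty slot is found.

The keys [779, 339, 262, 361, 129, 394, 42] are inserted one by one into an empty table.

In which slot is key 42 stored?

7

779 hashes to 2; slot 2 is free -> place at 2.
339 hashes to 2; 2 taken -> place at 3.
262 hashes to 2; 2,3 taken -> place at 4.
361 hashes to 2; 2,3,4 taken -> place at 5.
129 hashes to 10; slot 10 is free -> place at 10.
394 hashes to 2; 2,3,4,5 taken -> place at 6.
42 hashes to 2; 2,3,4,5,6 taken -> place at 7.
Table: [—, —, 779, 339, 262, 361, 394, 42, —, —, 129]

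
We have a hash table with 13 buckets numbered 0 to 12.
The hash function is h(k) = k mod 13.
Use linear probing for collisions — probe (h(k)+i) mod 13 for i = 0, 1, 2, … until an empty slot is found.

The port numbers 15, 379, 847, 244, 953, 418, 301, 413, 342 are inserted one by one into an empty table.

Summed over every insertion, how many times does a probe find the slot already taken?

15: h=2 → slot 2
379: h=2, probe 2,3 → slot 3
847: h=2, probe 2,3,4 → slot 4
244: h=10 → slot 10
953: h=4, probe 4,5 → slot 5
418: h=2, probe 2,3,4,5,6 → slot 6
301: h=2, probe 2,3,4,5,6,7 → slot 7
413: h=10, probe 10,11 → slot 11
342: h=4, probe 4,5,6,7,8 → slot 8
Table: [_, _, 15, 379, 847, 953, 418, 301, 342, _, 244, 413, _]

18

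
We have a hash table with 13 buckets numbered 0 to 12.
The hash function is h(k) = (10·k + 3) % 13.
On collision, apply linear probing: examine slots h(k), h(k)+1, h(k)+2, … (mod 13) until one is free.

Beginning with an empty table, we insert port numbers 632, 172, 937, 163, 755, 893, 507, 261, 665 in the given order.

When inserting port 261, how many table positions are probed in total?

5

632 hashes to 5; slot 5 is free => place at 5.
172 hashes to 7; slot 7 is free => place at 7.
937 hashes to 0; slot 0 is free => place at 0.
163 hashes to 8; slot 8 is free => place at 8.
755 hashes to 0; 0 taken => place at 1.
893 hashes to 2; slot 2 is free => place at 2.
507 hashes to 3; slot 3 is free => place at 3.
261 hashes to 0; 0,1,2,3 taken => place at 4.
665 hashes to 10; slot 10 is free => place at 10.
Table: [937, 755, 893, 507, 261, 632, _, 172, 163, _, 665, _, _]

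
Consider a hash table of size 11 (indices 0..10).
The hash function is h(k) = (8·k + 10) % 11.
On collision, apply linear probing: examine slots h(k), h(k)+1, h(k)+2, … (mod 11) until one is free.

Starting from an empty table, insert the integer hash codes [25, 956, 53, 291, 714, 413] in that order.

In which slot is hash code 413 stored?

25 hashes to 1; slot 1 is free -> place at 1.
956 hashes to 2; slot 2 is free -> place at 2.
53 hashes to 5; slot 5 is free -> place at 5.
291 hashes to 6; slot 6 is free -> place at 6.
714 hashes to 2; 2 taken -> place at 3.
413 hashes to 3; 3 taken -> place at 4.
Table: [_, 25, 956, 714, 413, 53, 291, _, _, _, _]

4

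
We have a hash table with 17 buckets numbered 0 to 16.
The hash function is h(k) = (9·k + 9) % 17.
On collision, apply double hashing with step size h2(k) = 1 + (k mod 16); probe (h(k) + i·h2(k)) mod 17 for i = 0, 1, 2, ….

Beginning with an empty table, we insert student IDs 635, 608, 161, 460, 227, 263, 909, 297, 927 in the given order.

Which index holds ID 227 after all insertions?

635: h=12 → slot 12
608: h=7 → slot 7
161: h=13 → slot 13
460: h=1 → slot 1
227: h=12, h2=4, probe 12,16 → slot 16
263: h=13, h2=8, probe 13,4 → slot 4
909: h=13, h2=14, probe 13,10 → slot 10
297: h=13, h2=10, probe 13,6 → slot 6
927: h=5 → slot 5
Table: [—, 460, —, —, 263, 927, 297, 608, —, —, 909, —, 635, 161, —, —, 227]

16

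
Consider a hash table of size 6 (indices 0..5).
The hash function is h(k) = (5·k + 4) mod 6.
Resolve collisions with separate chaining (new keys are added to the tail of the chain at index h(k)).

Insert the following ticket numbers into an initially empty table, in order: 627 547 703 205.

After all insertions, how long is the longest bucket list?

3

Insert 627: h=1, bucket 1 empty → new chain.
Insert 547: h=3, bucket 3 empty → new chain.
Insert 703: h=3, bucket 3 nonempty → append to chain.
Insert 205: h=3, bucket 3 nonempty → append to chain.
Final buckets:
0: ∅
1: 627
2: ∅
3: 547 -> 703 -> 205
4: ∅
5: ∅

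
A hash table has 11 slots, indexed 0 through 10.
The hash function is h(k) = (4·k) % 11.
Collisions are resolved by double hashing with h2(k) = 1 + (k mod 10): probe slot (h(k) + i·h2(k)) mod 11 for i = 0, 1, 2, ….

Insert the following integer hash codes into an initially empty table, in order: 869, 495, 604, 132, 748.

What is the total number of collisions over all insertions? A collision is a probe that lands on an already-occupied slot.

3

869: h=0 → slot 0
495: h=0, h2=6, probe 0,6 → slot 6
604: h=7 → slot 7
132: h=0, h2=3, probe 0,3 → slot 3
748: h=0, h2=9, probe 0,9 → slot 9
Table: [869, ., ., 132, ., ., 495, 604, ., 748, .]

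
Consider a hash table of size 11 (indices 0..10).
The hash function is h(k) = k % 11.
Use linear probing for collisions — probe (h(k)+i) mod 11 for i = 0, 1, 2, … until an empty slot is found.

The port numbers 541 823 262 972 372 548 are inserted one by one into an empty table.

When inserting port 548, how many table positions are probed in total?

541 hashes to 2; slot 2 is free → place at 2.
823 hashes to 9; slot 9 is free → place at 9.
262 hashes to 9; 9 taken → place at 10.
972 hashes to 4; slot 4 is free → place at 4.
372 hashes to 9; 9,10 taken → place at 0.
548 hashes to 9; 9,10,0 taken → place at 1.
Table: [372, 548, 541, ∅, 972, ∅, ∅, ∅, ∅, 823, 262]

4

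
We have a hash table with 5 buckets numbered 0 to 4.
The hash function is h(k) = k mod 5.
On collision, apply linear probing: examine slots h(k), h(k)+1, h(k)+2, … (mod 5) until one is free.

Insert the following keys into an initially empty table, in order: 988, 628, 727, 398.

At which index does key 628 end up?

4

988: h=3 -> slot 3
628: h=3, probe 3,4 -> slot 4
727: h=2 -> slot 2
398: h=3, probe 3,4,0 -> slot 0
Table: [398, —, 727, 988, 628]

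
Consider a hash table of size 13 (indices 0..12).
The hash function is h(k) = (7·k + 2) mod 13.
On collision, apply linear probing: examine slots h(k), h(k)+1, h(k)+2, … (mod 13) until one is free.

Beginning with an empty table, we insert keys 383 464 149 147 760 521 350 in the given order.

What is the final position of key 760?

Insert 383: h=5, slot 5 empty => index 5.
Insert 464: h=0, slot 0 empty => index 0.
Insert 149: h=5, slot 5 occupied => index 6.
Insert 147: h=4, slot 4 empty => index 4.
Insert 760: h=5, slots 5,6 occupied => index 7.
Insert 521: h=9, slot 9 empty => index 9.
Insert 350: h=8, slot 8 empty => index 8.
Table: [464, _, _, _, 147, 383, 149, 760, 350, 521, _, _, _]

7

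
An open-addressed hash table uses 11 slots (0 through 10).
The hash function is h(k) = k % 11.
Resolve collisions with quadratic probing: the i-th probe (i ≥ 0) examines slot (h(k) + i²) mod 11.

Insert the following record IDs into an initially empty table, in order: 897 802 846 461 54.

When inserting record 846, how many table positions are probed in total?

897: h=6 → slot 6
802: h=10 → slot 10
846: h=10, probe 10,0 → slot 0
461: h=10, probe 10,0,3 → slot 3
54: h=10, probe 10,0,3,8 → slot 8
Table: [846, _, _, 461, _, _, 897, _, 54, _, 802]

2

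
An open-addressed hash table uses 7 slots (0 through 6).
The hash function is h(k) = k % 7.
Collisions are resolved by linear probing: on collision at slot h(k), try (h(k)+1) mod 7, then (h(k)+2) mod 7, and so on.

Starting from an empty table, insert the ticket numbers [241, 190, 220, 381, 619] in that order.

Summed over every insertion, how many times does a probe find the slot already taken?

241 hashes to 3; slot 3 is free -> place at 3.
190 hashes to 1; slot 1 is free -> place at 1.
220 hashes to 3; 3 taken -> place at 4.
381 hashes to 3; 3,4 taken -> place at 5.
619 hashes to 3; 3,4,5 taken -> place at 6.
Table: [_, 190, _, 241, 220, 381, 619]

6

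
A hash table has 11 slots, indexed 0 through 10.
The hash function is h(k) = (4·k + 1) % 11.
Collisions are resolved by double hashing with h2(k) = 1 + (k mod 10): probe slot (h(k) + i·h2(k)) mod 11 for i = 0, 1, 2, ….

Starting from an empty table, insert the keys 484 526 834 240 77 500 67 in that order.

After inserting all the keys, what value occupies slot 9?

834

484 hashes to 1; slot 1 is free -> place at 1.
526 hashes to 4; slot 4 is free -> place at 4.
834 hashes to 4, h2=5; 4 taken -> place at 9.
240 hashes to 4, h2=1; 4 taken -> place at 5.
77 hashes to 1, h2=8; 1,9 taken -> place at 6.
500 hashes to 10; slot 10 is free -> place at 10.
67 hashes to 5, h2=8; 5 taken -> place at 2.
Table: [., 484, 67, ., 526, 240, 77, ., ., 834, 500]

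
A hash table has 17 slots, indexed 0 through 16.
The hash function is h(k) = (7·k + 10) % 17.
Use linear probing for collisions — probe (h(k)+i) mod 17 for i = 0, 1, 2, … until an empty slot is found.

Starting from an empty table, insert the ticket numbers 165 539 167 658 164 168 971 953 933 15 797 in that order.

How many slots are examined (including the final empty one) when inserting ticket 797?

Insert 165: h=9, slot 9 empty → index 9.
Insert 539: h=9, slot 9 occupied → index 10.
Insert 167: h=6, slot 6 empty → index 6.
Insert 658: h=9, slots 9,10 occupied → index 11.
Insert 164: h=2, slot 2 empty → index 2.
Insert 168: h=13, slot 13 empty → index 13.
Insert 971: h=7, slot 7 empty → index 7.
Insert 953: h=0, slot 0 empty → index 0.
Insert 933: h=13, slot 13 occupied → index 14.
Insert 15: h=13, slots 13,14 occupied → index 15.
Insert 797: h=13, slots 13,14,15 occupied → index 16.
Table: [953, ., 164, ., ., ., 167, 971, ., 165, 539, 658, ., 168, 933, 15, 797]

4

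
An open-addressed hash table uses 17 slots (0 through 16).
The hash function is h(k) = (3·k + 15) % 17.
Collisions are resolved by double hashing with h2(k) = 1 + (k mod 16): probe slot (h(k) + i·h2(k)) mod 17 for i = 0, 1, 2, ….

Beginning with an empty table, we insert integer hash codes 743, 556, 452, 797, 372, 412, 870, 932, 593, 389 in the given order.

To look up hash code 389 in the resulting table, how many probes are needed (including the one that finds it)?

3

743 hashes to 0; slot 0 is free -> place at 0.
556 hashes to 0, h2=13; 0 taken -> place at 13.
452 hashes to 11; slot 11 is free -> place at 11.
797 hashes to 9; slot 9 is free -> place at 9.
372 hashes to 9, h2=5; 9 taken -> place at 14.
412 hashes to 10; slot 10 is free -> place at 10.
870 hashes to 7; slot 7 is free -> place at 7.
932 hashes to 6; slot 6 is free -> place at 6.
593 hashes to 9, h2=2; 9,11,13 taken -> place at 15.
389 hashes to 9, h2=6; 9,15 taken -> place at 4.
Table: [743, —, —, —, 389, —, 932, 870, —, 797, 412, 452, —, 556, 372, 593, —]
Lookup 389: h=9, h2=6, probe 9,15,4 → found at 4.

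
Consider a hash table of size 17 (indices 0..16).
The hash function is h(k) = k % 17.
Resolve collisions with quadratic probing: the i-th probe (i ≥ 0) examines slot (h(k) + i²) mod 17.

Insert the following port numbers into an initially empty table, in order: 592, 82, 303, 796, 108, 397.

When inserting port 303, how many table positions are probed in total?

592 hashes to 14; slot 14 is free -> place at 14.
82 hashes to 14; 14 taken -> place at 15.
303 hashes to 14; 14,15 taken -> place at 1.
796 hashes to 14; 14,15,1 taken -> place at 6.
108 hashes to 6; 6 taken -> place at 7.
397 hashes to 6; 6,7 taken -> place at 10.
Table: [., 303, ., ., ., ., 796, 108, ., ., 397, ., ., ., 592, 82, .]

3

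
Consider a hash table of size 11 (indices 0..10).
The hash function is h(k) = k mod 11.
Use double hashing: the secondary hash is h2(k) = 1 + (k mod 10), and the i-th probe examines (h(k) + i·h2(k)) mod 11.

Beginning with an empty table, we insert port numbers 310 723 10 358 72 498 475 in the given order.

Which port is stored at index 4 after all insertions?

310: h=2 → slot 2
723: h=8 → slot 8
10: h=10 → slot 10
358: h=6 → slot 6
72: h=6, h2=3, probe 6,9 → slot 9
498: h=3 → slot 3
475: h=2, h2=6, probe 2,8,3,9,4 → slot 4
Table: [—, —, 310, 498, 475, —, 358, —, 723, 72, 10]

475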